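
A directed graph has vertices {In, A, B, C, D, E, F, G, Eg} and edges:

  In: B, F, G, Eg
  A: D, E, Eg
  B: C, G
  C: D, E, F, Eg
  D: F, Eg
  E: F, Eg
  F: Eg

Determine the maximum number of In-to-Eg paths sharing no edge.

Assign every edge capacity 1; by Menger, the answer equals the max flow.
Path In→Eg (+1); total 1.
Path In→F→Eg (+1); total 2.
Path In→B→C→Eg (+1); total 3.
No residual In→Eg path; max flow = 3.
Certifying cut of size 3: {In→B, In→Eg, In→F}.

3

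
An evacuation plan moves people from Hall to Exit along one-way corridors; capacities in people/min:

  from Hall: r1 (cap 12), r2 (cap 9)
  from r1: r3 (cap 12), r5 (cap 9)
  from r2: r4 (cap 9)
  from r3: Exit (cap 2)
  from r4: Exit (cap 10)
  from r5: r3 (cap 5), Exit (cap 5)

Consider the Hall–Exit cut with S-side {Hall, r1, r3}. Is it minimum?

Given cut capacity: 9 + 9 + 2 = 20.
Augment Hall→r1→r3→Exit: bottleneck 2, flow now 2.
Augment Hall→r1→r5→Exit: bottleneck 5, flow now 7.
Augment Hall→r2→r4→Exit: bottleneck 9, flow now 16.
No augmenting path remains; maximum flow = 16.
In the residual graph, reachable from Hall: {Hall, r1, r3, r5}.
Min-cut edges: Hall→r2 (9), r3→Exit (2), r5→Exit (5); capacity 9 + 2 + 5 = 16.
Cut capacity 20 exceeds the max flow 16, so it is not minimum.

No — its capacity is 20, but the minimum cut has capacity 16.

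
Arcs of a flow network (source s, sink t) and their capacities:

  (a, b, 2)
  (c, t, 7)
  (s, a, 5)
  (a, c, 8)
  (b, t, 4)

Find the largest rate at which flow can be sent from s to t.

5

Augment s→a→b→t: bottleneck 2, flow now 2.
Augment s→a→c→t: bottleneck 3, flow now 5.
No augmenting path remains; maximum flow = 5.
In the residual graph, reachable from s: {s}.
Min-cut edges: s→a (5); capacity 5 = 5.
This cut is saturated, so no flow can exceed 5.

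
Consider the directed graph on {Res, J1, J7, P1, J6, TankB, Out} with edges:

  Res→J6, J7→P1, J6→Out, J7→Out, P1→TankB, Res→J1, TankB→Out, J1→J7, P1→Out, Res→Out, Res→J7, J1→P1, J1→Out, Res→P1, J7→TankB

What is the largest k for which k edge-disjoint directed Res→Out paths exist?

Assign every edge capacity 1; by Menger, the answer equals the max flow.
Path Res→Out (+1); total 1.
Path Res→J1→Out (+1); total 2.
Path Res→J7→Out (+1); total 3.
Path Res→P1→Out (+1); total 4.
Path Res→J6→Out (+1); total 5.
No residual Res→Out path; max flow = 5.
Certifying cut of size 5: {Res→J1, Res→J6, Res→J7, Res→Out, Res→P1}.

5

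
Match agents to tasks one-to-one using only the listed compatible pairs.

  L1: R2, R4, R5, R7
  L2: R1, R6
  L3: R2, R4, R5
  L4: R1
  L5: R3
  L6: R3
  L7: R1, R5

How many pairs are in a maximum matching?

Unit-capacity flow: source→left, listed edges, right→sink; max matching = max flow.
Augmenting path L1→R2 (+1); matched 1.
Augmenting path L2→R1 (+1); matched 2.
Augmenting path L3→R4 (+1); matched 3.
Augmenting path L5→R3 (+1); matched 4.
Augmenting path L7→R5 (+1); matched 5.
Augmenting path L4→R1→L2→R6 (+1); matched 6.
No augmenting path remains; maximum matching = 6.
König certificate: {L1, L2, L3, L4, L7, R3} is a vertex cover of size 6 (every listed pair touches it), so no matching can be larger.

6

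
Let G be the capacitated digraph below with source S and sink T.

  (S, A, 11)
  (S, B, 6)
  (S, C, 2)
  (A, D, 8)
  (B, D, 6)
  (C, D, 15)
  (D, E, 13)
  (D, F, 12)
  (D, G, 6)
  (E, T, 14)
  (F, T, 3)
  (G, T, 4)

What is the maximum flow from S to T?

16

Augment S→A→D→E→T: bottleneck 8, flow now 8.
Augment S→B→D→E→T: bottleneck 5, flow now 13.
Augment S→B→D→F→T: bottleneck 1, flow now 14.
Augment S→C→D→F→T: bottleneck 2, flow now 16.
No augmenting path remains; maximum flow = 16.
In the residual graph, reachable from S: {S, A}.
Min-cut edges: S→B (6), S→C (2), A→D (8); capacity 6 + 2 + 8 = 16.
This cut is saturated, so no flow can exceed 16.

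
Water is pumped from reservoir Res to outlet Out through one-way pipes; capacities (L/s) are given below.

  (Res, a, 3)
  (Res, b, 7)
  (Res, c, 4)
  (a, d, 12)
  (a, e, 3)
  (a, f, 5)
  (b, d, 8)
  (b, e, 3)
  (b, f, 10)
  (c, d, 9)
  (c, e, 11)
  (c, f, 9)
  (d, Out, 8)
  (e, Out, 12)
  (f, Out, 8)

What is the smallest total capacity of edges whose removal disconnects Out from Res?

14

Augment Res→a→d→Out: bottleneck 3, flow now 3.
Augment Res→b→d→Out: bottleneck 5, flow now 8.
Augment Res→b→e→Out: bottleneck 2, flow now 10.
Augment Res→c→e→Out: bottleneck 4, flow now 14.
No augmenting path remains; maximum flow = 14.
By max-flow min-cut, the minimum cut capacity equals the max flow.
In the residual graph, reachable from Res: {Res}.
Min-cut edges: Res→a (3), Res→b (7), Res→c (4); capacity 3 + 7 + 4 = 14.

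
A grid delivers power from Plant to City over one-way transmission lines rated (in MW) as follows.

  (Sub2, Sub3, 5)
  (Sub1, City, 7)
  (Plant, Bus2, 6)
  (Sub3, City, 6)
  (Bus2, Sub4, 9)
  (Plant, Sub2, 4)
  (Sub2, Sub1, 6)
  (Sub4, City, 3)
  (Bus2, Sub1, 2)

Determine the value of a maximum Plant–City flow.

Augment Plant→Bus2→Sub1→City: bottleneck 2, flow now 2.
Augment Plant→Bus2→Sub4→City: bottleneck 3, flow now 5.
Augment Plant→Sub2→Sub3→City: bottleneck 4, flow now 9.
No augmenting path remains; maximum flow = 9.
In the residual graph, reachable from Plant: {Plant, Bus2, Sub4}.
Min-cut edges: Plant→Sub2 (4), Bus2→Sub1 (2), Sub4→City (3); capacity 4 + 2 + 3 = 9.
This cut is saturated, so no flow can exceed 9.

9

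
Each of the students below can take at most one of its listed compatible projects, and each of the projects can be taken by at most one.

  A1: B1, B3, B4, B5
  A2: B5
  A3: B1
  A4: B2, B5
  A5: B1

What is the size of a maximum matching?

4

Unit-capacity flow: source→left, listed edges, right→sink; max matching = max flow.
Augmenting path A1→B1 (+1); matched 1.
Augmenting path A2→B5 (+1); matched 2.
Augmenting path A4→B2 (+1); matched 3.
Augmenting path A3→B1→A1→B3 (+1); matched 4.
No augmenting path remains; maximum matching = 4.
König certificate: {A1, A2, A4, B1} is a vertex cover of size 4 (every listed pair touches it), so no matching can be larger.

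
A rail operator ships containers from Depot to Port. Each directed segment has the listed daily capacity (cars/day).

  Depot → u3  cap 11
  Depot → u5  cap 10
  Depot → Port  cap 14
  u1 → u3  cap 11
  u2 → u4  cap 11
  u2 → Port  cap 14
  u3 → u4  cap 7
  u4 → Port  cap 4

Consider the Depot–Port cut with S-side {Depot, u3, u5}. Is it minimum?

No — its capacity is 21, but the minimum cut has capacity 18.

Given cut capacity: 14 + 7 = 21.
Augment Depot→Port: bottleneck 14, flow now 14.
Augment Depot→u3→u4→Port: bottleneck 4, flow now 18.
No augmenting path remains; maximum flow = 18.
In the residual graph, reachable from Depot: {Depot, u3, u4, u5}.
Min-cut edges: Depot→Port (14), u4→Port (4); capacity 14 + 4 = 18.
Cut capacity 21 exceeds the max flow 18, so it is not minimum.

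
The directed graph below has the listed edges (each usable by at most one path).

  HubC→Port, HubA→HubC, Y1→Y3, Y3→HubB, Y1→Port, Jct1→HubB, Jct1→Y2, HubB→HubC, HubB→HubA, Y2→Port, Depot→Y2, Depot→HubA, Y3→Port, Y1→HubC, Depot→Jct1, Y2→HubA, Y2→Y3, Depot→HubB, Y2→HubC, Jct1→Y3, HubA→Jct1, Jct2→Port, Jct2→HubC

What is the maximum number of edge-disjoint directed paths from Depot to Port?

Assign every edge capacity 1; by Menger, the answer equals the max flow.
Path Depot→Y2→Port (+1); total 1.
Path Depot→Jct1→Y3→Port (+1); total 2.
Path Depot→HubA→HubC→Port (+1); total 3.
No residual Depot→Port path; max flow = 3.
Certifying cut of size 3: {HubC→Port, Y2→Port, Y3→Port}.

3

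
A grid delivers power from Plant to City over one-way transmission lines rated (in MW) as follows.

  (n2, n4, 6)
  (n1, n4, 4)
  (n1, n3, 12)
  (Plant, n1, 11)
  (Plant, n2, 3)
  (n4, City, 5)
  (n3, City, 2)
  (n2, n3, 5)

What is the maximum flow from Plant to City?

7

Augment Plant→n1→n3→City: bottleneck 2, flow now 2.
Augment Plant→n1→n4→City: bottleneck 4, flow now 6.
Augment Plant→n2→n4→City: bottleneck 1, flow now 7.
No augmenting path remains; maximum flow = 7.
In the residual graph, reachable from Plant: {Plant, n1, n2, n3, n4}.
Min-cut edges: n3→City (2), n4→City (5); capacity 2 + 5 = 7.
This cut is saturated, so no flow can exceed 7.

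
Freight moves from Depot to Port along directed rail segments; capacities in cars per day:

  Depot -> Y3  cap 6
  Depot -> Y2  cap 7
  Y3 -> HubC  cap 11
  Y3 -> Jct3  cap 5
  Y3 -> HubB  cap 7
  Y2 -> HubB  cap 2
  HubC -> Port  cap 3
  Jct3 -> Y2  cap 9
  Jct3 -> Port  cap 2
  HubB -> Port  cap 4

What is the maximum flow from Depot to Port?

Augment Depot→Y3→HubC→Port: bottleneck 3, flow now 3.
Augment Depot→Y3→Jct3→Port: bottleneck 2, flow now 5.
Augment Depot→Y3→HubB→Port: bottleneck 1, flow now 6.
Augment Depot→Y2→HubB→Port: bottleneck 2, flow now 8.
No augmenting path remains; maximum flow = 8.
In the residual graph, reachable from Depot: {Depot, Y2}.
Min-cut edges: Depot→Y3 (6), Y2→HubB (2); capacity 6 + 2 = 8.
This cut is saturated, so no flow can exceed 8.

8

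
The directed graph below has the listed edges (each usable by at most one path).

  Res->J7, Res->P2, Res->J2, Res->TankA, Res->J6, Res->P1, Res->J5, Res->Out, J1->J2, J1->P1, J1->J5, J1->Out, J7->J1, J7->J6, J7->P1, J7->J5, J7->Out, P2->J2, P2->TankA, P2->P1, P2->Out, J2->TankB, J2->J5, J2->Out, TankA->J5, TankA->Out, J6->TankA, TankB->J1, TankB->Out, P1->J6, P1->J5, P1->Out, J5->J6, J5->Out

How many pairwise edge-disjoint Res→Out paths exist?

7

Assign every edge capacity 1; by Menger, the answer equals the max flow.
Path Res→Out (+1); total 1.
Path Res→J7→Out (+1); total 2.
Path Res→P2→Out (+1); total 3.
Path Res→J2→Out (+1); total 4.
Path Res→TankA→Out (+1); total 5.
Path Res→P1→Out (+1); total 6.
Path Res→J5→Out (+1); total 7.
No residual Res→Out path; max flow = 7.
Certifying cut of size 7: {J5→Out, Res→J2, Res→J7, Res→Out, Res→P1, Res→P2, TankA→Out}.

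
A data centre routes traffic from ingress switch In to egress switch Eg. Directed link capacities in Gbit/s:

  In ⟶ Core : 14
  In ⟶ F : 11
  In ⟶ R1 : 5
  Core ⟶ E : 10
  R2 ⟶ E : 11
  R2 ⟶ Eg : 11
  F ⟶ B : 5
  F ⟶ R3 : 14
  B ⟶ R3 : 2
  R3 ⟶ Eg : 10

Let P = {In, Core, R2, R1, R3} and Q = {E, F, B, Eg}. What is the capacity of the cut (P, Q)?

Edges leaving {In, Core, R2, R1, R3}: In→F (11), Core→E (10), R2→E (11), R2→Eg (11), R3→Eg (10).
Cut capacity = 11 + 10 + 11 + 11 + 10 = 53.

53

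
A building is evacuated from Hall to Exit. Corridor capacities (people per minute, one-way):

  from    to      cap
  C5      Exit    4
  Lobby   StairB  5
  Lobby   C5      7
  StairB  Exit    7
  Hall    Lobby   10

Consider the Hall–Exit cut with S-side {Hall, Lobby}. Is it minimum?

Given cut capacity: 5 + 7 = 12.
Augment Hall→Lobby→StairB→Exit: bottleneck 5, flow now 5.
Augment Hall→Lobby→C5→Exit: bottleneck 4, flow now 9.
No augmenting path remains; maximum flow = 9.
In the residual graph, reachable from Hall: {Hall, Lobby, C5}.
Min-cut edges: Lobby→StairB (5), C5→Exit (4); capacity 5 + 4 = 9.
Cut capacity 12 exceeds the max flow 9, so it is not minimum.

No — its capacity is 12, but the minimum cut has capacity 9.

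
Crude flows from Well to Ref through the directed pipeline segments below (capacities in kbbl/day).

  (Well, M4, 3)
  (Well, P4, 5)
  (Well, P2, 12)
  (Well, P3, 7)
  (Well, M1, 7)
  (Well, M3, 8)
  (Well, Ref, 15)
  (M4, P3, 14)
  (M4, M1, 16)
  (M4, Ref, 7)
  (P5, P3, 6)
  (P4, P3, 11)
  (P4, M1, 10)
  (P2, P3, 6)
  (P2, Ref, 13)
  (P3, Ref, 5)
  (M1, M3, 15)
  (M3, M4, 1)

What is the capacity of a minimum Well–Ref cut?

Augment Well→Ref: bottleneck 15, flow now 15.
Augment Well→M4→Ref: bottleneck 3, flow now 18.
Augment Well→P2→Ref: bottleneck 12, flow now 30.
Augment Well→P3→Ref: bottleneck 5, flow now 35.
Augment Well→M3→M4→Ref: bottleneck 1, flow now 36.
No augmenting path remains; maximum flow = 36.
By max-flow min-cut, the minimum cut capacity equals the max flow.
In the residual graph, reachable from Well: {Well, P4, P3, M1, M3}.
Min-cut edges: Well→M4 (3), Well→P2 (12), Well→Ref (15), P3→Ref (5), M3→M4 (1); capacity 3 + 12 + 15 + 5 + 1 = 36.

36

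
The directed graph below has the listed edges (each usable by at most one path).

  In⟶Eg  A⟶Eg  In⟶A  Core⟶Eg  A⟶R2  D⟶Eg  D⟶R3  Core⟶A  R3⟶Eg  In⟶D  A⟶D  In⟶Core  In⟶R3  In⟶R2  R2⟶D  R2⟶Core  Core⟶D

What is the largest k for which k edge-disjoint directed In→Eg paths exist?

5

Assign every edge capacity 1; by Menger, the answer equals the max flow.
Path In→Eg (+1); total 1.
Path In→Core→Eg (+1); total 2.
Path In→A→Eg (+1); total 3.
Path In→D→Eg (+1); total 4.
Path In→R3→Eg (+1); total 5.
No residual In→Eg path; max flow = 5.
Certifying cut of size 5: {A→Eg, Core→Eg, D→Eg, In→Eg, R3→Eg}.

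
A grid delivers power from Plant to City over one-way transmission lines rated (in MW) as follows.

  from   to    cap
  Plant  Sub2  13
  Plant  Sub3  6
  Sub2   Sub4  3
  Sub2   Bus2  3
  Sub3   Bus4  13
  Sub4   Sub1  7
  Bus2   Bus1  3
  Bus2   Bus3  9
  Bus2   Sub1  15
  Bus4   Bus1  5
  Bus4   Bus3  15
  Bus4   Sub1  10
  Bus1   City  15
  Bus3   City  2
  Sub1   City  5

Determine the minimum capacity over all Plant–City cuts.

Augment Plant→Sub2→Sub4→Sub1→City: bottleneck 3, flow now 3.
Augment Plant→Sub2→Bus2→Bus1→City: bottleneck 3, flow now 6.
Augment Plant→Sub3→Bus4→Bus1→City: bottleneck 5, flow now 11.
Augment Plant→Sub3→Bus4→Bus3→City: bottleneck 1, flow now 12.
No augmenting path remains; maximum flow = 12.
By max-flow min-cut, the minimum cut capacity equals the max flow.
In the residual graph, reachable from Plant: {Plant, Sub2}.
Min-cut edges: Plant→Sub3 (6), Sub2→Sub4 (3), Sub2→Bus2 (3); capacity 6 + 3 + 3 = 12.

12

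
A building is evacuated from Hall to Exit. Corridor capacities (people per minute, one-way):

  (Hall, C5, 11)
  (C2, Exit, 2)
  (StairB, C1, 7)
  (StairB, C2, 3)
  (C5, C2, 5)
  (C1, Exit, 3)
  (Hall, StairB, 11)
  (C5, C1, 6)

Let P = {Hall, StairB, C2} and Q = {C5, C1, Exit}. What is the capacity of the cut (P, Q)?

Edges leaving {Hall, StairB, C2}: Hall→C5 (11), StairB→C1 (7), C2→Exit (2).
Cut capacity = 11 + 7 + 2 = 20.

20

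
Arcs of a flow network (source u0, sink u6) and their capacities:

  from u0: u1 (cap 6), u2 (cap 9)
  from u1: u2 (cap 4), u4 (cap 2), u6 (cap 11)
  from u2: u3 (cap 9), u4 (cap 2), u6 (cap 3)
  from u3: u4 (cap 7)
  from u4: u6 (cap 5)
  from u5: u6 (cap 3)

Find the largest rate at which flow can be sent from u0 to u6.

14

Augment u0→u1→u6: bottleneck 6, flow now 6.
Augment u0→u2→u6: bottleneck 3, flow now 9.
Augment u0→u2→u4→u6: bottleneck 2, flow now 11.
Augment u0→u2→u3→u4→u6: bottleneck 3, flow now 14.
No augmenting path remains; maximum flow = 14.
In the residual graph, reachable from u0: {u0, u2, u3, u4}.
Min-cut edges: u0→u1 (6), u2→u6 (3), u4→u6 (5); capacity 6 + 3 + 5 = 14.
This cut is saturated, so no flow can exceed 14.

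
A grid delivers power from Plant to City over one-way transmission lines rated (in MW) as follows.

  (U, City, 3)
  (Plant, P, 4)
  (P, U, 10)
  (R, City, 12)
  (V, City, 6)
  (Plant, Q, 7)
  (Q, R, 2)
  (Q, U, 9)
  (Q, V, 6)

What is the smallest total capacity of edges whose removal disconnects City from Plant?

10

Augment Plant→P→U→City: bottleneck 3, flow now 3.
Augment Plant→Q→R→City: bottleneck 2, flow now 5.
Augment Plant→Q→V→City: bottleneck 5, flow now 10.
No augmenting path remains; maximum flow = 10.
By max-flow min-cut, the minimum cut capacity equals the max flow.
In the residual graph, reachable from Plant: {Plant, P, U}.
Min-cut edges: Plant→Q (7), U→City (3); capacity 7 + 3 = 10.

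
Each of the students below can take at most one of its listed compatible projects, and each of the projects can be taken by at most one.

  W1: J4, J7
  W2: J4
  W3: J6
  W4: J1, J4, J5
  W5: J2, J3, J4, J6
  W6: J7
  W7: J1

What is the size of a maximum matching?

Unit-capacity flow: source→left, listed edges, right→sink; max matching = max flow.
Augmenting path W1→J4 (+1); matched 1.
Augmenting path W3→J6 (+1); matched 2.
Augmenting path W4→J1 (+1); matched 3.
Augmenting path W5→J2 (+1); matched 4.
Augmenting path W6→J7 (+1); matched 5.
Augmenting path W7→J1→W4→J5 (+1); matched 6.
No augmenting path remains; maximum matching = 6.
König certificate: {W3, W4, W5, W7, J4, J7} is a vertex cover of size 6 (every listed pair touches it), so no matching can be larger.

6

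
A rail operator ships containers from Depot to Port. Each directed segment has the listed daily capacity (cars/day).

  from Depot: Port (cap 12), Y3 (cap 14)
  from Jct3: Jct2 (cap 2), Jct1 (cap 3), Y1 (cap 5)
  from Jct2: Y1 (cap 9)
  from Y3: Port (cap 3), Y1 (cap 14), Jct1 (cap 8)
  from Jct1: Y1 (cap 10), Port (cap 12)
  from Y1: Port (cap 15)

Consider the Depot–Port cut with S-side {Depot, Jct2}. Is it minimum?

Given cut capacity: 14 + 12 + 9 = 35.
Augment Depot→Port: bottleneck 12, flow now 12.
Augment Depot→Y3→Port: bottleneck 3, flow now 15.
Augment Depot→Y3→Jct1→Port: bottleneck 8, flow now 23.
Augment Depot→Y3→Y1→Port: bottleneck 3, flow now 26.
No augmenting path remains; maximum flow = 26.
In the residual graph, reachable from Depot: {Depot}.
Min-cut edges: Depot→Y3 (14), Depot→Port (12); capacity 14 + 12 = 26.
Cut capacity 35 exceeds the max flow 26, so it is not minimum.

No — its capacity is 35, but the minimum cut has capacity 26.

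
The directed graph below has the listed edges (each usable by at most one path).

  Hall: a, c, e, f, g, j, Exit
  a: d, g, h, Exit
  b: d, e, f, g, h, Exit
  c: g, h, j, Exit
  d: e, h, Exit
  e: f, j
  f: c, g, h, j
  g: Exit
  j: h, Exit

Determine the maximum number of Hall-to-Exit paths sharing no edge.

Assign every edge capacity 1; by Menger, the answer equals the max flow.
Path Hall→Exit (+1); total 1.
Path Hall→a→Exit (+1); total 2.
Path Hall→c→Exit (+1); total 3.
Path Hall→g→Exit (+1); total 4.
Path Hall→j→Exit (+1); total 5.
No residual Hall→Exit path; max flow = 5.
Certifying cut of size 5: {Hall→Exit, Hall→a, c→Exit, g→Exit, j→Exit}.

5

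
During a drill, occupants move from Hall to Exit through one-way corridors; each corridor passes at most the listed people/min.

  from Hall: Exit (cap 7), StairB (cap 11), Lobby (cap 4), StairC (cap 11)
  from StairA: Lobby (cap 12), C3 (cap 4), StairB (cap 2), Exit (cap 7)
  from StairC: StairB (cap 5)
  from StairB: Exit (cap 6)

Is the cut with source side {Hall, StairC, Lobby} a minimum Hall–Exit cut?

Given cut capacity: 11 + 7 + 5 = 23.
Augment Hall→Exit: bottleneck 7, flow now 7.
Augment Hall→StairB→Exit: bottleneck 6, flow now 13.
No augmenting path remains; maximum flow = 13.
In the residual graph, reachable from Hall: {Hall, StairC, Lobby, StairB}.
Min-cut edges: Hall→Exit (7), StairB→Exit (6); capacity 7 + 6 = 13.
Cut capacity 23 exceeds the max flow 13, so it is not minimum.

No — its capacity is 23, but the minimum cut has capacity 13.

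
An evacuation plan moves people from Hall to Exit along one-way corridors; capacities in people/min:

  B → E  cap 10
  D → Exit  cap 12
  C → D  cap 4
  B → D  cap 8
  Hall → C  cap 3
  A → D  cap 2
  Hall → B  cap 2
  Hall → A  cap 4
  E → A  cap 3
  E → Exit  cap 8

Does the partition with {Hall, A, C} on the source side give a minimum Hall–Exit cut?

Given cut capacity: 2 + 2 + 4 = 8.
Augment Hall→A→D→Exit: bottleneck 2, flow now 2.
Augment Hall→B→D→Exit: bottleneck 2, flow now 4.
Augment Hall→C→D→Exit: bottleneck 3, flow now 7.
No augmenting path remains; maximum flow = 7.
In the residual graph, reachable from Hall: {Hall, A}.
Min-cut edges: Hall→B (2), Hall→C (3), A→D (2); capacity 2 + 3 + 2 = 7.
Cut capacity 8 exceeds the max flow 7, so it is not minimum.

No — its capacity is 8, but the minimum cut has capacity 7.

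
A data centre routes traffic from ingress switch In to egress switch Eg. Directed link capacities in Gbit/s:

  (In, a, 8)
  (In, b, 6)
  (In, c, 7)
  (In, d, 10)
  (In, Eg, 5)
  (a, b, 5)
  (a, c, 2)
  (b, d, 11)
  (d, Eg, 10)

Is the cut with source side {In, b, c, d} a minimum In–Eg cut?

Given cut capacity: 8 + 5 + 10 = 23.
Augment In→Eg: bottleneck 5, flow now 5.
Augment In→d→Eg: bottleneck 10, flow now 15.
No augmenting path remains; maximum flow = 15.
In the residual graph, reachable from In: {In, a, b, c, d}.
Min-cut edges: In→Eg (5), d→Eg (10); capacity 5 + 10 = 15.
Cut capacity 23 exceeds the max flow 15, so it is not minimum.

No — its capacity is 23, but the minimum cut has capacity 15.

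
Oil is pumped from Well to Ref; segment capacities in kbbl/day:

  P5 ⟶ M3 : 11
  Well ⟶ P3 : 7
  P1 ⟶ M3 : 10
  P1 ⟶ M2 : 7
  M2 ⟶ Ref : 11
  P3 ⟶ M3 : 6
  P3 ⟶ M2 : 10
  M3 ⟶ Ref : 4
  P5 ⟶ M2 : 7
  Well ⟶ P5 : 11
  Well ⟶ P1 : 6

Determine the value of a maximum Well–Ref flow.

15

Augment Well→P3→M2→Ref: bottleneck 7, flow now 7.
Augment Well→P5→M2→Ref: bottleneck 4, flow now 11.
Augment Well→P5→M3→Ref: bottleneck 4, flow now 15.
No augmenting path remains; maximum flow = 15.
In the residual graph, reachable from Well: {Well, P3, P5, P1, M2, M3}.
Min-cut edges: M2→Ref (11), M3→Ref (4); capacity 11 + 4 = 15.
This cut is saturated, so no flow can exceed 15.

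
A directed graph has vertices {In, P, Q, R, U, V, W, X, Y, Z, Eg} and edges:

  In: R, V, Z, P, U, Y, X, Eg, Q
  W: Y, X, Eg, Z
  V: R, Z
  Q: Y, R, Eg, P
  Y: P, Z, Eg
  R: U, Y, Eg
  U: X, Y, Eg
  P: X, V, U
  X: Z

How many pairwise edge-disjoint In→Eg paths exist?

Assign every edge capacity 1; by Menger, the answer equals the max flow.
Path In→Eg (+1); total 1.
Path In→Q→Eg (+1); total 2.
Path In→R→Eg (+1); total 3.
Path In→U→Eg (+1); total 4.
Path In→Y→Eg (+1); total 5.
No residual In→Eg path; max flow = 5.
Certifying cut of size 5: {In→Eg, In→Q, R→Eg, U→Eg, Y→Eg}.

5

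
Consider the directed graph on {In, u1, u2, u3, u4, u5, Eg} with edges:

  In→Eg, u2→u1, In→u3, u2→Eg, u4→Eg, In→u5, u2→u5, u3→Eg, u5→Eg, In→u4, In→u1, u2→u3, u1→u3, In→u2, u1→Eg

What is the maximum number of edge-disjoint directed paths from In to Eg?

Assign every edge capacity 1; by Menger, the answer equals the max flow.
Path In→Eg (+1); total 1.
Path In→u1→Eg (+1); total 2.
Path In→u2→Eg (+1); total 3.
Path In→u3→Eg (+1); total 4.
Path In→u4→Eg (+1); total 5.
Path In→u5→Eg (+1); total 6.
No residual In→Eg path; max flow = 6.
Certifying cut of size 6: {In→Eg, In→u1, In→u2, In→u3, In→u4, In→u5}.

6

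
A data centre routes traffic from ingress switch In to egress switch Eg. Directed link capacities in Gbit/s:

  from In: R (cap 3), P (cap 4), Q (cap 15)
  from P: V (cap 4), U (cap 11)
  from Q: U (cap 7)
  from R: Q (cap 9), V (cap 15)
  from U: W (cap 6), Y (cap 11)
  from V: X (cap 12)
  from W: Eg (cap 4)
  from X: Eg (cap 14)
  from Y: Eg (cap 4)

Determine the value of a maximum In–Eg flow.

14

Augment In→P→U→W→Eg: bottleneck 4, flow now 4.
Augment In→Q→U→Y→Eg: bottleneck 4, flow now 8.
Augment In→R→V→X→Eg: bottleneck 3, flow now 11.
Augment In→Q→U→P→V→X→Eg: bottleneck 3, flow now 14. (uses reverse residual edge)
No augmenting path remains; maximum flow = 14.
In the residual graph, reachable from In: {In, Q}.
Min-cut edges: In→P (4), In→R (3), Q→U (7); capacity 4 + 3 + 7 = 14.
This cut is saturated, so no flow can exceed 14.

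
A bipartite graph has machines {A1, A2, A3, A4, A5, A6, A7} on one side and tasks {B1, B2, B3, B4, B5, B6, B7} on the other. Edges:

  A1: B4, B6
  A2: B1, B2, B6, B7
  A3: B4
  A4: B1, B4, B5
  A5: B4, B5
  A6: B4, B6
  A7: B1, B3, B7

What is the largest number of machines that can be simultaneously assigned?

6

Unit-capacity flow: source→left, listed edges, right→sink; max matching = max flow.
Augmenting path A1→B4 (+1); matched 1.
Augmenting path A2→B1 (+1); matched 2.
Augmenting path A4→B5 (+1); matched 3.
Augmenting path A6→B6 (+1); matched 4.
Augmenting path A7→B3 (+1); matched 5.
Augmenting path A5→B5→A4→B1→A2→B2 (+1); matched 6.
No augmenting path remains; maximum matching = 6.
König certificate: {A2, A4, A5, A7, B4, B6} is a vertex cover of size 6 (every listed pair touches it), so no matching can be larger.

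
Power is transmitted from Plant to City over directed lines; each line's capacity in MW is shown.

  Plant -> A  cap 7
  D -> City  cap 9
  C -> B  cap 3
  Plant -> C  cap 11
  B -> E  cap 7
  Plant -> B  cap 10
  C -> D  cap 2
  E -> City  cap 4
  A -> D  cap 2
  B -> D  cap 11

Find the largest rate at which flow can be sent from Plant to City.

Augment Plant→A→D→City: bottleneck 2, flow now 2.
Augment Plant→B→D→City: bottleneck 7, flow now 9.
Augment Plant→B→E→City: bottleneck 3, flow now 12.
Augment Plant→C→B→E→City: bottleneck 1, flow now 13.
No augmenting path remains; maximum flow = 13.
In the residual graph, reachable from Plant: {Plant, A, B, C, D, E}.
Min-cut edges: D→City (9), E→City (4); capacity 9 + 4 = 13.
This cut is saturated, so no flow can exceed 13.

13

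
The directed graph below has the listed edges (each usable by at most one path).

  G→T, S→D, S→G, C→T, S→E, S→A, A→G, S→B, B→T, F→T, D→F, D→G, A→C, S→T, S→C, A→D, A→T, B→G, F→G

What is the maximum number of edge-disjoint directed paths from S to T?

Assign every edge capacity 1; by Menger, the answer equals the max flow.
Path S→T (+1); total 1.
Path S→A→T (+1); total 2.
Path S→B→T (+1); total 3.
Path S→C→T (+1); total 4.
Path S→G→T (+1); total 5.
Path S→D→F→T (+1); total 6.
No residual S→T path; max flow = 6.
Certifying cut of size 6: {S→A, S→B, S→C, S→D, S→G, S→T}.

6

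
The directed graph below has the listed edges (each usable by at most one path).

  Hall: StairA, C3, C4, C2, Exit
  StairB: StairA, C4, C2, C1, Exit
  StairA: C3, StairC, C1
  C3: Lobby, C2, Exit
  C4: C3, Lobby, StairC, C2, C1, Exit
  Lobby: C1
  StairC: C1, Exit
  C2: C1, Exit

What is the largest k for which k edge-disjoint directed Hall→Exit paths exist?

Assign every edge capacity 1; by Menger, the answer equals the max flow.
Path Hall→Exit (+1); total 1.
Path Hall→C3→Exit (+1); total 2.
Path Hall→C4→Exit (+1); total 3.
Path Hall→C2→Exit (+1); total 4.
Path Hall→StairA→StairC→Exit (+1); total 5.
No residual Hall→Exit path; max flow = 5.
Certifying cut of size 5: {Hall→C2, Hall→C3, Hall→C4, Hall→Exit, Hall→StairA}.

5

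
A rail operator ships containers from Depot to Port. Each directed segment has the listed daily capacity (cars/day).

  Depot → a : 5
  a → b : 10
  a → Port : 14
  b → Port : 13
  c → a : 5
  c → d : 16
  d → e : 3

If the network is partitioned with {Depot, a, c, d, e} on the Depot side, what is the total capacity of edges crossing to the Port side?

Edges leaving {Depot, a, c, d, e}: a→b (10), a→Port (14).
Cut capacity = 10 + 14 = 24.

24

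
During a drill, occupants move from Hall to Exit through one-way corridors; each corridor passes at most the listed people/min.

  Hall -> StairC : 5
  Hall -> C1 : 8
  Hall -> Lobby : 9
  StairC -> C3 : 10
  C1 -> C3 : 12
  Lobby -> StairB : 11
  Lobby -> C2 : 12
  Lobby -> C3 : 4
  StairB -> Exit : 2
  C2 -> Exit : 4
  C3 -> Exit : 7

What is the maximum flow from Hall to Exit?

Augment Hall→StairC→C3→Exit: bottleneck 5, flow now 5.
Augment Hall→C1→C3→Exit: bottleneck 2, flow now 7.
Augment Hall→Lobby→StairB→Exit: bottleneck 2, flow now 9.
Augment Hall→Lobby→C2→Exit: bottleneck 4, flow now 13.
No augmenting path remains; maximum flow = 13.
In the residual graph, reachable from Hall: {Hall, StairC, C1, Lobby, StairB, C2, C3}.
Min-cut edges: StairB→Exit (2), C2→Exit (4), C3→Exit (7); capacity 2 + 4 + 7 = 13.
This cut is saturated, so no flow can exceed 13.

13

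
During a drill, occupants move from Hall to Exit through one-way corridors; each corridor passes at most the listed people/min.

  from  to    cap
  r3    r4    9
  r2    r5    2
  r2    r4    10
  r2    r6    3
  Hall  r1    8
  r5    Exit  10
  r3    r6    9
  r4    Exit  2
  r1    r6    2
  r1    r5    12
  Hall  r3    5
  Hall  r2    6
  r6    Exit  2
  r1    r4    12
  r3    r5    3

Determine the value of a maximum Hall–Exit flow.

Augment Hall→r1→r4→Exit: bottleneck 2, flow now 2.
Augment Hall→r1→r5→Exit: bottleneck 6, flow now 8.
Augment Hall→r2→r5→Exit: bottleneck 2, flow now 10.
Augment Hall→r2→r6→Exit: bottleneck 2, flow now 12.
Augment Hall→r3→r5→Exit: bottleneck 2, flow now 14.
No augmenting path remains; maximum flow = 14.
In the residual graph, reachable from Hall: {Hall, r1, r2, r3, r4, r5, r6}.
Min-cut edges: r4→Exit (2), r5→Exit (10), r6→Exit (2); capacity 2 + 10 + 2 = 14.
This cut is saturated, so no flow can exceed 14.

14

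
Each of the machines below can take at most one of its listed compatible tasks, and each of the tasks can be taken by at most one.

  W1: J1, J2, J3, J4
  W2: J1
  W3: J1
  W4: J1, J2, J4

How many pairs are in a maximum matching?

3

Unit-capacity flow: source→left, listed edges, right→sink; max matching = max flow.
Augmenting path W1→J1 (+1); matched 1.
Augmenting path W4→J2 (+1); matched 2.
Augmenting path W2→J1→W1→J3 (+1); matched 3.
No augmenting path remains; maximum matching = 3.
König certificate: {W1, W4, J1} is a vertex cover of size 3 (every listed pair touches it), so no matching can be larger.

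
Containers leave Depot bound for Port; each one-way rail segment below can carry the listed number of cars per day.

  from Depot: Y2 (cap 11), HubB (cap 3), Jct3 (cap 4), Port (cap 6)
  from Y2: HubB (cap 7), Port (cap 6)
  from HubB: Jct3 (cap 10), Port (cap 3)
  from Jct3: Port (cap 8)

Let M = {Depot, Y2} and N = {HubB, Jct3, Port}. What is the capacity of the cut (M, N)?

26

Edges leaving {Depot, Y2}: Depot→HubB (3), Depot→Jct3 (4), Depot→Port (6), Y2→HubB (7), Y2→Port (6).
Cut capacity = 3 + 4 + 6 + 7 + 6 = 26.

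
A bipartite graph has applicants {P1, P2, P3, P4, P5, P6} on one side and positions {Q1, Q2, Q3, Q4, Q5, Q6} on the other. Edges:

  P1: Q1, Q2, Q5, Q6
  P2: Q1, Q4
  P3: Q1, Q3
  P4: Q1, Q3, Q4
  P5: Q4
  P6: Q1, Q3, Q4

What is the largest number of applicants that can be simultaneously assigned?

Unit-capacity flow: source→left, listed edges, right→sink; max matching = max flow.
Augmenting path P1→Q1 (+1); matched 1.
Augmenting path P2→Q4 (+1); matched 2.
Augmenting path P3→Q3 (+1); matched 3.
Augmenting path P4→Q1→P1→Q2 (+1); matched 4.
No augmenting path remains; maximum matching = 4.
König certificate: {P1, Q1, Q3, Q4} is a vertex cover of size 4 (every listed pair touches it), so no matching can be larger.

4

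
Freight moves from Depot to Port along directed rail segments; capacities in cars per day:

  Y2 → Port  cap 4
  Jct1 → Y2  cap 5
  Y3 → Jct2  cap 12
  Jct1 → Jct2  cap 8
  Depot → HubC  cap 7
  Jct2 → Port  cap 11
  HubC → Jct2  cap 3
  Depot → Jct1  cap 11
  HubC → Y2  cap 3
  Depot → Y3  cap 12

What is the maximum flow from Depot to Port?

Augment Depot→HubC→Y2→Port: bottleneck 3, flow now 3.
Augment Depot→HubC→Jct2→Port: bottleneck 3, flow now 6.
Augment Depot→Jct1→Y2→Port: bottleneck 1, flow now 7.
Augment Depot→Jct1→Jct2→Port: bottleneck 8, flow now 15.
No augmenting path remains; maximum flow = 15.
In the residual graph, reachable from Depot: {Depot, HubC, Jct1, Y3, Y2, Jct2}.
Min-cut edges: Y2→Port (4), Jct2→Port (11); capacity 4 + 11 = 15.
This cut is saturated, so no flow can exceed 15.

15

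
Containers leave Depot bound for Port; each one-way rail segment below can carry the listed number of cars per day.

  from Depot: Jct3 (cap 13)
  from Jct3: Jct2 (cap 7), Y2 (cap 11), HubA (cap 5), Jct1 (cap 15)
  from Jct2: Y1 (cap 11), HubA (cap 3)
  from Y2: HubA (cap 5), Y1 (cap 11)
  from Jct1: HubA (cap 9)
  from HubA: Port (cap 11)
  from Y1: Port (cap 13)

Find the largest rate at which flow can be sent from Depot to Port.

Augment Depot→Jct3→HubA→Port: bottleneck 5, flow now 5.
Augment Depot→Jct3→Jct2→HubA→Port: bottleneck 3, flow now 8.
Augment Depot→Jct3→Jct2→Y1→Port: bottleneck 4, flow now 12.
Augment Depot→Jct3→Y2→HubA→Port: bottleneck 1, flow now 13.
No augmenting path remains; maximum flow = 13.
In the residual graph, reachable from Depot: {Depot}.
Min-cut edges: Depot→Jct3 (13); capacity 13 = 13.
This cut is saturated, so no flow can exceed 13.

13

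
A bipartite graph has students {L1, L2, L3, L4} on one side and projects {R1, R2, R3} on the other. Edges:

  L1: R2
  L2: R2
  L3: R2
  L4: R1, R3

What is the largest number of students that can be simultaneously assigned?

Unit-capacity flow: source→left, listed edges, right→sink; max matching = max flow.
Augmenting path L1→R2 (+1); matched 1.
Augmenting path L4→R1 (+1); matched 2.
No augmenting path remains; maximum matching = 2.
König certificate: {L4, R2} is a vertex cover of size 2 (every listed pair touches it), so no matching can be larger.

2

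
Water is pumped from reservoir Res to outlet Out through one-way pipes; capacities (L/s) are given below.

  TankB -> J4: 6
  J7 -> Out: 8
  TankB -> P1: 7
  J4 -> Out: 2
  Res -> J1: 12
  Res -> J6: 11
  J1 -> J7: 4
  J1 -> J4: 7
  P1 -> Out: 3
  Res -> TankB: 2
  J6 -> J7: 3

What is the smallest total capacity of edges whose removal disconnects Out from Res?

11

Augment Res→J6→J7→Out: bottleneck 3, flow now 3.
Augment Res→TankB→P1→Out: bottleneck 2, flow now 5.
Augment Res→J1→J7→Out: bottleneck 4, flow now 9.
Augment Res→J1→J4→Out: bottleneck 2, flow now 11.
No augmenting path remains; maximum flow = 11.
By max-flow min-cut, the minimum cut capacity equals the max flow.
In the residual graph, reachable from Res: {Res, J6, J1, J4}.
Min-cut edges: Res→TankB (2), J6→J7 (3), J1→J7 (4), J4→Out (2); capacity 2 + 3 + 4 + 2 = 11.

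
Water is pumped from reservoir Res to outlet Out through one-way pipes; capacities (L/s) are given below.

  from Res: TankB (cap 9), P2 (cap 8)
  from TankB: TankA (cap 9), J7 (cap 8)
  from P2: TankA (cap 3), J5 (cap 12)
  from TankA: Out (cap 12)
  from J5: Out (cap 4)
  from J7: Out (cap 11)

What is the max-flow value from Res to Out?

Augment Res→TankB→TankA→Out: bottleneck 9, flow now 9.
Augment Res→P2→TankA→Out: bottleneck 3, flow now 12.
Augment Res→P2→J5→Out: bottleneck 4, flow now 16.
No augmenting path remains; maximum flow = 16.
In the residual graph, reachable from Res: {Res, P2, J5}.
Min-cut edges: Res→TankB (9), P2→TankA (3), J5→Out (4); capacity 9 + 3 + 4 = 16.
This cut is saturated, so no flow can exceed 16.

16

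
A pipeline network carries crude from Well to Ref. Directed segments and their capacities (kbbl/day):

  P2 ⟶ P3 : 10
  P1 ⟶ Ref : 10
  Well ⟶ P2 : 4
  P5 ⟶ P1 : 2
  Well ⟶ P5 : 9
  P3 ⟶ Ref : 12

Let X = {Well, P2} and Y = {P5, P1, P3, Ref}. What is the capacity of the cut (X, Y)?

19

Edges leaving {Well, P2}: Well→P5 (9), P2→P3 (10).
Cut capacity = 9 + 10 = 19.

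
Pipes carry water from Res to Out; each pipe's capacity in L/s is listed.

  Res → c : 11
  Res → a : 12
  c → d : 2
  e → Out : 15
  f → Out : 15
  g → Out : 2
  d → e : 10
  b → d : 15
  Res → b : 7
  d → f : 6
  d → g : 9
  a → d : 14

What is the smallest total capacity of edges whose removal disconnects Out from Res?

Augment Res→a→d→e→Out: bottleneck 10, flow now 10.
Augment Res→a→d→f→Out: bottleneck 2, flow now 12.
Augment Res→b→d→f→Out: bottleneck 4, flow now 16.
Augment Res→b→d→g→Out: bottleneck 2, flow now 18.
No augmenting path remains; maximum flow = 18.
By max-flow min-cut, the minimum cut capacity equals the max flow.
In the residual graph, reachable from Res: {Res, a, b, c, d, g}.
Min-cut edges: d→e (10), d→f (6), g→Out (2); capacity 10 + 6 + 2 = 18.

18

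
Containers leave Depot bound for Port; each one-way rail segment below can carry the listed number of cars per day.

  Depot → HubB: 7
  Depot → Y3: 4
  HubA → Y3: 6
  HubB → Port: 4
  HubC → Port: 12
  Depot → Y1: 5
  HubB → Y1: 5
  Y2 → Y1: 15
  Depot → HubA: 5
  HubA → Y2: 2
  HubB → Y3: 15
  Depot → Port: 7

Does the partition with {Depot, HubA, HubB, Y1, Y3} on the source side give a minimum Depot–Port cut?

No — its capacity is 13, but the minimum cut has capacity 11.

Given cut capacity: 7 + 2 + 4 = 13.
Augment Depot→Port: bottleneck 7, flow now 7.
Augment Depot→HubB→Port: bottleneck 4, flow now 11.
No augmenting path remains; maximum flow = 11.
In the residual graph, reachable from Depot: {Depot, HubA, HubB, Y2, Y1, Y3}.
Min-cut edges: Depot→Port (7), HubB→Port (4); capacity 7 + 4 = 11.
Cut capacity 13 exceeds the max flow 11, so it is not minimum.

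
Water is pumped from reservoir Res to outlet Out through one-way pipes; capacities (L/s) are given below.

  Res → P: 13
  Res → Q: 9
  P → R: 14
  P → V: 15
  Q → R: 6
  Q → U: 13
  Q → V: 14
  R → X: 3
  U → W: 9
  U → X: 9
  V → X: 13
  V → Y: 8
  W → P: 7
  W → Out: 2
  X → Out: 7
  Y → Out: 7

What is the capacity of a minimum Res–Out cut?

Augment Res→P→R→X→Out: bottleneck 3, flow now 3.
Augment Res→P→V→X→Out: bottleneck 4, flow now 7.
Augment Res→P→V→Y→Out: bottleneck 6, flow now 13.
Augment Res→Q→U→W→Out: bottleneck 2, flow now 15.
Augment Res→Q→V→Y→Out: bottleneck 1, flow now 16.
No augmenting path remains; maximum flow = 16.
By max-flow min-cut, the minimum cut capacity equals the max flow.
In the residual graph, reachable from Res: {Res, P, Q, R, U, V, W, X, Y}.
Min-cut edges: W→Out (2), X→Out (7), Y→Out (7); capacity 2 + 7 + 7 = 16.

16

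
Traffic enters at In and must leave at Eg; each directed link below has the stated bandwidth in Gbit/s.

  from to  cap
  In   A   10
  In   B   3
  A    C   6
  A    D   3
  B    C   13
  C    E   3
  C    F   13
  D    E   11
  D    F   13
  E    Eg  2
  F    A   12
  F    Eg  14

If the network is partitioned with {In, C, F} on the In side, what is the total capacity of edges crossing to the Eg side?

Edges leaving {In, C, F}: In→A (10), In→B (3), C→E (3), F→A (12), F→Eg (14).
Cut capacity = 10 + 3 + 3 + 12 + 14 = 42.

42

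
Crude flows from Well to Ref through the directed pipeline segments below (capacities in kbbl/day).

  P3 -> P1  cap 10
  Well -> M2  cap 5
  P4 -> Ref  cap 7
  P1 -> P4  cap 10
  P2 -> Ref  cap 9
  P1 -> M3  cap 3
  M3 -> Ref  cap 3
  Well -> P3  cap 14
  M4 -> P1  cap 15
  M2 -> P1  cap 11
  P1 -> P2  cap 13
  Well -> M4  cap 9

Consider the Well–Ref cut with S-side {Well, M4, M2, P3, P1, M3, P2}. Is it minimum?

Given cut capacity: 10 + 3 + 9 = 22.
Augment Well→M4→P1→M3→Ref: bottleneck 3, flow now 3.
Augment Well→M4→P1→P2→Ref: bottleneck 6, flow now 9.
Augment Well→M2→P1→P2→Ref: bottleneck 3, flow now 12.
Augment Well→M2→P1→P4→Ref: bottleneck 2, flow now 14.
Augment Well→P3→P1→P4→Ref: bottleneck 5, flow now 19.
No augmenting path remains; maximum flow = 19.
In the residual graph, reachable from Well: {Well, M4, M2, P3, P1, P2, P4}.
Min-cut edges: P1→M3 (3), P2→Ref (9), P4→Ref (7); capacity 3 + 9 + 7 = 19.
Cut capacity 22 exceeds the max flow 19, so it is not minimum.

No — its capacity is 22, but the minimum cut has capacity 19.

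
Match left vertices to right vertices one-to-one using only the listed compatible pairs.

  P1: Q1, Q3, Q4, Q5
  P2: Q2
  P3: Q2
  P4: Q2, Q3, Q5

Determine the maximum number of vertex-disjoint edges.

3

Unit-capacity flow: source→left, listed edges, right→sink; max matching = max flow.
Augmenting path P1→Q1 (+1); matched 1.
Augmenting path P2→Q2 (+1); matched 2.
Augmenting path P4→Q3 (+1); matched 3.
No augmenting path remains; maximum matching = 3.
König certificate: {P1, P4, Q2} is a vertex cover of size 3 (every listed pair touches it), so no matching can be larger.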